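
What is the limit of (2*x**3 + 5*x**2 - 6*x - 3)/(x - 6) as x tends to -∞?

The numerator has higher degree (3 > 1); the quotient behaves like (2/(1))·x^2 for large |x|.
As x → −∞ this diverges to ∞.

∞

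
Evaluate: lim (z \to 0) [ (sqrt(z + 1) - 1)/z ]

Substitution gives 0/0. Multiply numerator and denominator by the conjugate √(1 + z) + √1.
The numerator becomes (1 + z) − 1 = z, so the expression simplifies to 1/(√(1 + z) + √1).
Letting z → 0 gives 1/(2√1) = 1/2.

1/2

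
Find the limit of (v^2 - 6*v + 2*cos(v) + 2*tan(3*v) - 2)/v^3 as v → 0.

18

Substitution gives 0/0; apply L'Hôpital's rule 3 times.
After differentiating numerator and denominator 3 times the quotient is (2*sin(v) + 324*tan(3*v)^4 + 432*tan(3*v)^2 + 108)/(6); at v = 0 this is 18.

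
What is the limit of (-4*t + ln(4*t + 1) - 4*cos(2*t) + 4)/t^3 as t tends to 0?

64/3

Substitution gives 0/0; apply L'Hôpital's rule 3 times.
After differentiating numerator and denominator 3 times the quotient is (-32*sin(2*t) + 128/(4*t + 1)^3)/(6); at t = 0 this is 64/3.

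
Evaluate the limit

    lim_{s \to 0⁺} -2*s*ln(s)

0

This is a 0·(−∞) form. Rewrite as -2·ln(s) / s^(−1) and apply L'Hôpital:
the derivative quotient is -2·(1/s) / (−1·s^(−2)) = (2/1)·s^1 → 0.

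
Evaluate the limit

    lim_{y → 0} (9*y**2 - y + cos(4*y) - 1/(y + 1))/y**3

Substitution gives 0/0; apply L'Hôpital's rule 3 times.
After differentiating numerator and denominator 3 times the quotient is (64*sin(4*y) + 6/(y + 1)^4)/(6); at y = 0 this is 1.

1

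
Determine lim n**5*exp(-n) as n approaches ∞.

Write as n^5/e^{1n}, an ∞/∞ form.
Exponential growth dominates any polynomial, so repeated L'Hôpital (or the standard result) gives 0.

0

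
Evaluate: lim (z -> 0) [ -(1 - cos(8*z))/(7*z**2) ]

-32/7

Substitution gives 0/0.
Use (1 − cos u)/u² → 1/2 with u = 8z: the limit is 8²/(2·(-7)) = -32/7.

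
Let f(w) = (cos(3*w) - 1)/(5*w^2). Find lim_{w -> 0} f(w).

Direct substitution gives 0/0.
Apply L'Hôpital: lim (-3*sin(3*w))/(10*w), still 0/0.
After 2 applications of L'Hôpital's rule the quotient is (-9*cos(3*w))/(10); substituting w = 0 gives -9/10.

-9/10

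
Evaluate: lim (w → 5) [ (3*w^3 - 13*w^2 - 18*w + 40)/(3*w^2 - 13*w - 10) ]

77/17

Since w = 5 makes numerator and denominator zero, (w - 5) divides both.
Cancelling it gives (3*w^2 + 2*w - 8)/(3*w + 2); now plug in w = 5 to get 77/17.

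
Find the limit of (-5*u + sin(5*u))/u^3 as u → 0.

-125/6

Direct substitution gives 0/0.
Apply L'Hôpital: lim (5*cos(5*u) - 5)/(3*u^2), still 0/0.
Apply L'Hôpital: lim (-25*sin(5*u))/(6*u), still 0/0.
After 3 applications of L'Hôpital's rule the quotient is (-125*cos(5*u))/(6); substituting u = 0 gives -125/6.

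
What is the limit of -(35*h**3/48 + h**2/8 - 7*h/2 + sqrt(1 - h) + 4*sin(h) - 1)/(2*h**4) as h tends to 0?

Substitution gives 0/0; apply L'Hôpital's rule 4 times.
After differentiating numerator and denominator 4 times the quotient is (4*sin(h) - 15/(16*(1 - h)^(7/2)))/(-48); at h = 0 this is 5/256.

5/256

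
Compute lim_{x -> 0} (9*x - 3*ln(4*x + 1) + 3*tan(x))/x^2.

24

Substitution gives 0/0 (the numerator vanishes to order 2).
Expand each term to order x^2: the coefficient of x^2 in 3·tan(x) is 0 and in -3·ln(1 + 4x) is 24.
Lower-order terms cancel with the polynomial part, so the numerator is (24)·x^2 + o(x^2), and the limit is (24)/(1) = 24.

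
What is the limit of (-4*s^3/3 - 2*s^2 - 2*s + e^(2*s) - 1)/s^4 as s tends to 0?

2/3

Direct substitution gives 0/0.
Apply L'Hôpital: lim (-4*s^2 - 4*s + 2*e^(2*s) - 2)/(4*s^3), still 0/0.
Apply L'Hôpital: lim (-8*s + 4*e^(2*s) - 4)/(12*s^2), still 0/0.
Apply L'Hôpital: lim (8*e^(2*s) - 8)/(24*s), still 0/0.
After 4 applications of L'Hôpital's rule the quotient is (16*e^(2*s))/(24); substituting s = 0 gives 2/3.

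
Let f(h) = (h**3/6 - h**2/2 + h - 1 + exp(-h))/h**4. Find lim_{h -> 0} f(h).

1/24

Direct substitution gives 0/0.
Apply L'Hôpital: lim (h^2/2 - h + 1 - e^(-h))/(4*h^3), still 0/0.
Apply L'Hôpital: lim (h - 1 + e^(-h))/(12*h^2), still 0/0.
Apply L'Hôpital: lim (1 - e^(-h))/(24*h), still 0/0.
After 4 applications of L'Hôpital's rule the quotient is (e^(-h))/(24); substituting h = 0 gives 1/24.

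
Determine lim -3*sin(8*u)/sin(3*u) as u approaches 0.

Substitution gives 0/0.
Divide numerator and denominator by u: sin(8u)/u → 8 and sin(3u)/u → 3, so the limit is -3·8/3 = -8.

-8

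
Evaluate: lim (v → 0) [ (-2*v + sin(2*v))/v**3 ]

Direct substitution gives 0/0.
Apply L'Hôpital: lim (2*cos(2*v) - 2)/(3*v^2), still 0/0.
Apply L'Hôpital: lim (-4*sin(2*v))/(6*v), still 0/0.
After 3 applications of L'Hôpital's rule the quotient is (-8*cos(2*v))/(6); substituting v = 0 gives -4/3.

-4/3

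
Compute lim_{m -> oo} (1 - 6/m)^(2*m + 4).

e^(-12)

Let L be the limit and take ln: ln L = lim (2m + 4)·ln(1 - 6/m) = lim (2m + 4)·(-6/m + O(1/m²)) = -12.
Hence L = e^(-12).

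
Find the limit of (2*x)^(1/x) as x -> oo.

Base → ∞ and exponent → 0: an ∞^0 form.
Take logs: (1/x)·ln(2·x^1) = (ln 2 + 1·ln x)/x → 0.
So the limit is e^0 = 1.

1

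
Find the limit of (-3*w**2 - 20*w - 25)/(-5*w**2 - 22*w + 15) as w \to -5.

5/14

At w = -5 both the top and bottom vanish — a removable singularity. Factoring out (w + 5) from each leaves (-3*w - 5)/(3 - 5*w), which at w = -5 equals 5/14.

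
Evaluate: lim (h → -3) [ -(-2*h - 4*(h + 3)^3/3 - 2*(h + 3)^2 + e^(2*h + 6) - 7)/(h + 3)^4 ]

-2/3

Direct substitution gives 0/0.
Apply L'Hôpital: lim (-4*h - 4*(h + 3)^2 + 2*e^(2*h + 6) - 14)/(-4*(h + 3)^3), still 0/0.
Apply L'Hôpital: lim (-8*h + 4*e^(2*h + 6) - 28)/(-12*(h + 3)^2), still 0/0.
Apply L'Hôpital: lim (8*e^(2*h + 6) - 8)/(-24*h - 72), still 0/0.
After 4 applications of L'Hôpital's rule the quotient is (16*e^(2*h + 6))/(-24); substituting h = -3 gives -2/3.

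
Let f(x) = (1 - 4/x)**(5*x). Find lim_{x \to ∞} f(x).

The base → 1 and the exponent → ∞: a 1^∞ form.
Take logarithms: (5x)·ln(1 - 4/x). Since ln(1+u) ~ u for small u, this behaves like (5x)·(-4/x) → -20.
So the limit is e^(-20).

e^(-20)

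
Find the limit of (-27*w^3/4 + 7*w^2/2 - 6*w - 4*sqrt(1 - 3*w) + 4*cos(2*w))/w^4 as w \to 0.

Substitution gives 0/0; apply L'Hôpital's rule 4 times.
After differentiating numerator and denominator 4 times the quotient is (64*cos(2*w) + 1215/(4*(1 - 3*w)^(7/2)))/(24); at w = 0 this is 1471/96.

1471/96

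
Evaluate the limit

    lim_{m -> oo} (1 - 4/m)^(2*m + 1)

e^(-8)

Let L be the limit and take ln: ln L = lim (2m + 1)·ln(1 - 4/m) = lim (2m + 1)·(-4/m + O(1/m²)) = -8.
Hence L = e^(-8).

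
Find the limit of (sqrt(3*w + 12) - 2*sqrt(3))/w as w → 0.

√(3)/4

Substitution gives 0/0. Multiply numerator and denominator by the conjugate √(12 + 3w) + √12.
The numerator becomes (12 + 3w) − 12 = 3w, so the expression simplifies to 3/(√(12 + 3w) + √12).
Letting w → 0 gives 3/(2√12) = √(3)/4.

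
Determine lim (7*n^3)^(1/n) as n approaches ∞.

1

Base → ∞ and exponent → 0: an ∞^0 form.
Take logs: (1/n)·ln(7·n^3) = (ln 7 + 3·ln n)/n → 0.
So the limit is e^0 = 1.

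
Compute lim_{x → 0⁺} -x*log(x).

0

This is a 0·(−∞) form. Rewrite as -1·ln(x) / x^(−1) and apply L'Hôpital:
the derivative quotient is -1·(1/x) / (−1·x^(−2)) = (1/1)·x^1 → 0.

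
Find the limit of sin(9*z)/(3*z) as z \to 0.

3

Substitution gives 0/0.
Write it as (9/3)·sin(9z)/(9z); since sin(u)/u → 1, the limit is 3.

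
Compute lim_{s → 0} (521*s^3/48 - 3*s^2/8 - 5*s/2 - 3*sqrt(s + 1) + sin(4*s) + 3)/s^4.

15/128

Substitution gives 0/0 (the numerator vanishes to order 4).
Expand each term to order s^4: the coefficient of s^4 in sin(4s) is 0 and in -3·√(1 + s) is 15/128.
Lower-order terms cancel with the polynomial part, so the numerator is (15/128)·s^4 + o(s^4), and the limit is (15/128)/(1) = 15/128.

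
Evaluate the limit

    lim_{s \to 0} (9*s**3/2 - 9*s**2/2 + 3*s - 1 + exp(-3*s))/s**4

Direct substitution gives 0/0.
Apply L'Hôpital: lim (27*s^2/2 - 9*s + 3 - 3*e^(-3*s))/(4*s^3), still 0/0.
Apply L'Hôpital: lim (27*s - 9 + 9*e^(-3*s))/(12*s^2), still 0/0.
Apply L'Hôpital: lim (27 - 27*e^(-3*s))/(24*s), still 0/0.
After 4 applications of L'Hôpital's rule the quotient is (81*e^(-3*s))/(24); substituting s = 0 gives 27/8.

27/8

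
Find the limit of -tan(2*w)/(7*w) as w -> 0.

-2/7

Substitution gives 0/0.
Since tan(u)/u → 1 as u → 0, tan(2w)/(2w) → 1 and the limit is 2/(-7) = -2/7.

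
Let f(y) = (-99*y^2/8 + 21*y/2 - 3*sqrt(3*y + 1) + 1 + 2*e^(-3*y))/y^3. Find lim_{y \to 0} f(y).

-225/16

Substitution gives 0/0 (the numerator vanishes to order 3).
Expand each term to order y^3: the coefficient of y^3 in -3·√(1 + 3y) is -81/16 and in 2·e^(-3y) is -9.
Lower-order terms cancel with the polynomial part, so the numerator is (-225/16)·y^3 + o(y^3), and the limit is (-225/16)/(1) = -225/16.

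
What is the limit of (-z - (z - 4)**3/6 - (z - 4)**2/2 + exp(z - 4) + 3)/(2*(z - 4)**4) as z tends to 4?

Direct substitution gives 0/0.
Apply L'Hôpital: lim (-z - (z - 4)^2/2 + e^(z - 4) + 3)/(8*(z - 4)^3), still 0/0.
Apply L'Hôpital: lim (-z + e^(z - 4) + 3)/(24*(z - 4)^2), still 0/0.
Apply L'Hôpital: lim (e^(z - 4) - 1)/(48*z - 192), still 0/0.
After 4 applications of L'Hôpital's rule the quotient is (e^(z - 4))/(48); substituting z = 4 gives 1/48.

1/48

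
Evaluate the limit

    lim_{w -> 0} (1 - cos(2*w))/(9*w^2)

2/9

Substitution gives 0/0.
Use (1 − cos u)/u² → 1/2 with u = 2w: the limit is 2²/(2·9) = 2/9.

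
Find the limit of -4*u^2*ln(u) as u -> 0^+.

0

This is a 0·(−∞) form. Rewrite as -4·ln(u) / u^(−2) and apply L'Hôpital:
the derivative quotient is -4·(1/u) / (−2·u^(−3)) = (4/2)·u^2 → 0.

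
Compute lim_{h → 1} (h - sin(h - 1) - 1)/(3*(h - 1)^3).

Direct substitution gives 0/0.
Apply L'Hôpital: lim (1 - cos(h - 1))/(9*(h - 1)^2), still 0/0.
Apply L'Hôpital: lim (sin(h - 1))/(18*h - 18), still 0/0.
After 3 applications of L'Hôpital's rule the quotient is (cos(h - 1))/(18); substituting h = 1 gives 1/18.

1/18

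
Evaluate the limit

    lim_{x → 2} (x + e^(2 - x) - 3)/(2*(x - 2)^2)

Direct substitution gives 0/0.
Apply L'Hôpital: lim (1 - e^(2 - x))/(4*x - 8), still 0/0.
After 2 applications of L'Hôpital's rule the quotient is (e^(2 - x))/(4); substituting x = 2 gives 1/4.

1/4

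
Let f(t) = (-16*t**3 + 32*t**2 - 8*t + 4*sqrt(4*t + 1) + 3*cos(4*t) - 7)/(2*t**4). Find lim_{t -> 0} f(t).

Substitution gives 0/0 (the numerator vanishes to order 4).
Expand each term to order t^4: the coefficient of t^4 in 3·cos(4t) is 32 and in 4·√(1 + 4t) is -40.
Lower-order terms cancel with the polynomial part, so the numerator is (-8)·t^4 + o(t^4), and the limit is (-8)/(2) = -4.

-4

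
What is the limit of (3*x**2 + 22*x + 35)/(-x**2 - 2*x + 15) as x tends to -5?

Direct substitution gives 0/0, so factor. Both numerator and denominator have (x + 5) as a factor.
After cancelling, the expression reduces to (3*x + 7)/(3 - x).
Substituting x = -5 gives -1.

-1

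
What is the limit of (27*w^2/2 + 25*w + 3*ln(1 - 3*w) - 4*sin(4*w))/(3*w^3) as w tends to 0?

47/9

Substitution gives 0/0 (the numerator vanishes to order 3).
Expand each term to order w^3: the coefficient of w^3 in 3·ln(1 - 3w) is -27 and in -4·sin(4w) is 128/3.
Lower-order terms cancel with the polynomial part, so the numerator is (47/3)·w^3 + o(w^3), and the limit is (47/3)/(3) = 47/9.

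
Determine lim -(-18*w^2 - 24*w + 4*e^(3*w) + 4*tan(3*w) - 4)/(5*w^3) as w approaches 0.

Substitution gives 0/0; apply L'Hôpital's rule 3 times.
After differentiating numerator and denominator 3 times the quotient is (108*e^(3*w) + 648*tan(3*w)^4 + 864*tan(3*w)^2 + 216)/(-30); at w = 0 this is -54/5.

-54/5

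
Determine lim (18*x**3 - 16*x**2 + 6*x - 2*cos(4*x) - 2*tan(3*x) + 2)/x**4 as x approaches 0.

-64/3

Substitution gives 0/0; apply L'Hôpital's rule 4 times.
After differentiating numerator and denominator 4 times the quotient is (-512*cos(4*x) - 3888*tan(3*x)^5 - 6480*tan(3*x)^3 - 2592*tan(3*x))/(24); at x = 0 this is -64/3.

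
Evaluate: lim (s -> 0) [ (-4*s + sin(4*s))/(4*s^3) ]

Direct substitution gives 0/0.
Apply L'Hôpital: lim (4*cos(4*s) - 4)/(12*s^2), still 0/0.
Apply L'Hôpital: lim (-16*sin(4*s))/(24*s), still 0/0.
After 3 applications of L'Hôpital's rule the quotient is (-64*cos(4*s))/(24); substituting s = 0 gives -8/3.

-8/3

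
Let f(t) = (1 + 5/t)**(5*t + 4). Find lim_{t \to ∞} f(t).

Let L be the limit and take ln: ln L = lim (5t + 4)·ln(1 + 5/t) = lim (5t + 4)·(5/t + O(1/t²)) = 25.
Hence L = e^(25).

e^(25)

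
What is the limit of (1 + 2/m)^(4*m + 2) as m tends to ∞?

Let L be the limit and take ln: ln L = lim (4m + 2)·ln(1 + 2/m) = lim (4m + 2)·(2/m + O(1/m²)) = 8.
Hence L = e^(8).

e^(8)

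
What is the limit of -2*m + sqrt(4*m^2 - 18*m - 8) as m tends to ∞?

An ∞ − ∞ form. Rationalising with the conjugate, the difference becomes (-18m - 8) / (√(4*m^2 - 18*m - 8) + 2m).
For large m the denominator behaves like 2·2m, so the quotient tends to -18/4 = -9/2.

-9/2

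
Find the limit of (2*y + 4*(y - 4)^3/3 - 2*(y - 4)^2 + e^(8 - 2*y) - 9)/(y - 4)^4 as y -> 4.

Direct substitution gives 0/0.
Apply L'Hôpital: lim (-4*y + 4*(y - 4)^2 - 2*e^(8 - 2*y) + 18)/(4*(y - 4)^3), still 0/0.
Apply L'Hôpital: lim (8*y + 4*e^(8 - 2*y) - 36)/(12*(y - 4)^2), still 0/0.
Apply L'Hôpital: lim (8 - 8*e^(8 - 2*y))/(24*y - 96), still 0/0.
After 4 applications of L'Hôpital's rule the quotient is (16*e^(8 - 2*y))/(24); substituting y = 4 gives 2/3.

2/3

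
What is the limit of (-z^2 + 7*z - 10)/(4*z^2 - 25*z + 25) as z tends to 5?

-1/5

Direct substitution gives 0/0, so factor. Both numerator and denominator have (z - 5) as a factor.
After cancelling, the expression reduces to (2 - z)/(4*z - 5).
Substituting z = 5 gives -1/5.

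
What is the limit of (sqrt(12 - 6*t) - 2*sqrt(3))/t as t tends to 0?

-√(3)/2

Substitution gives 0/0. Multiply numerator and denominator by the conjugate √(12 - 6t) + √12.
The numerator becomes (12 - 6t) − 12 = -6t, so the expression simplifies to -6/(√(12 - 6t) + √12).
Letting t → 0 gives -6/(2√12) = -√(3)/2.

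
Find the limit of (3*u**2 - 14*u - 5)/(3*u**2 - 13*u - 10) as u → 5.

Direct substitution gives 0/0, so factor. Both numerator and denominator have (u - 5) as a factor.
After cancelling, the expression reduces to (3*u + 1)/(3*u + 2).
Substituting u = 5 gives 16/17.

16/17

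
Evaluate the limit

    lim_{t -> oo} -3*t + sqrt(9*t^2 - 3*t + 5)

-1/2

This has the form ∞ − ∞. Multiply and divide by the conjugate √(9*t^2 - 3*t + 5) + 3t.
That gives (-3t + 5) / (√(9*t^2 - 3*t + 5) + 3t).
Divide numerator and denominator by t: the limit is -3/(2·3) = -1/2.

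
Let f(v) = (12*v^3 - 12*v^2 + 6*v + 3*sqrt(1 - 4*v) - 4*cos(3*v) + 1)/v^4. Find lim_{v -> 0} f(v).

Substitution gives 0/0; apply L'Hôpital's rule 4 times.
After differentiating numerator and denominator 4 times the quotient is (-324*cos(3*v) - 720/(1 - 4*v)^(7/2))/(24); at v = 0 this is -87/2.

-87/2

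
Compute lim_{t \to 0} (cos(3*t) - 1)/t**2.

-9/2

Direct substitution gives 0/0.
Apply L'Hôpital: lim (-3*sin(3*t))/(2*t), still 0/0.
After 2 applications of L'Hôpital's rule the quotient is (-9*cos(3*t))/(2); substituting t = 0 gives -9/2.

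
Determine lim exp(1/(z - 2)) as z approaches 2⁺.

∞

As z → 2⁺, 1/(z - 2) → +∞, so e^(1/(z - 2)) → ∞.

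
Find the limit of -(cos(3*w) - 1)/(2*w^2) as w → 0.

Direct substitution gives 0/0.
Apply L'Hôpital: lim (-3*sin(3*w))/(-4*w), still 0/0.
After 2 applications of L'Hôpital's rule the quotient is (-9*cos(3*w))/(-4); substituting w = 0 gives 9/4.

9/4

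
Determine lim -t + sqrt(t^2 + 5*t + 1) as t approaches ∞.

An ∞ − ∞ form. Rationalising with the conjugate, the difference becomes (5t + 1) / (√(t^2 + 5*t + 1) + t).
For large t the denominator behaves like 2·t, so the quotient tends to 5/2 = 5/2.

5/2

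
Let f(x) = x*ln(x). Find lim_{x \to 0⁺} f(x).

This is a 0·(−∞) form. Rewrite as 1·ln(x) / x^(−1) and apply L'Hôpital:
the derivative quotient is 1·(1/x) / (−1·x^(−2)) = (-1/1)·x^1 → 0.

0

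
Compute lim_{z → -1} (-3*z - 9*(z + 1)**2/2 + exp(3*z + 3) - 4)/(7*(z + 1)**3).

Direct substitution gives 0/0.
Apply L'Hôpital: lim (-9*z + 3*e^(3*z + 3) - 12)/(21*(z + 1)^2), still 0/0.
Apply L'Hôpital: lim (9*e^(3*z + 3) - 9)/(42*z + 42), still 0/0.
After 3 applications of L'Hôpital's rule the quotient is (27*e^(3*z + 3))/(42); substituting z = -1 gives 9/14.

9/14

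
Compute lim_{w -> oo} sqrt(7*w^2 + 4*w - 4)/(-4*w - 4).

For large |w|, √(7*w^2 + 4*w - 4) ≈ √7·|w| and the denominator ≈ -4w.
Since w → +∞, |w| = w, giving √7/(-4) = -√(7)/4.

-√(7)/4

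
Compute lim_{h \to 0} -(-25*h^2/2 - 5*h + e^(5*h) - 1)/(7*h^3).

-125/42

Direct substitution gives 0/0.
Apply L'Hôpital: lim (-25*h + 5*e^(5*h) - 5)/(-21*h^2), still 0/0.
Apply L'Hôpital: lim (25*e^(5*h) - 25)/(-42*h), still 0/0.
After 3 applications of L'Hôpital's rule the quotient is (125*e^(5*h))/(-42); substituting h = 0 gives -125/42.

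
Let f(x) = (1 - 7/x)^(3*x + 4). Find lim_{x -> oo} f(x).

Let L be the limit and take ln: ln L = lim (3x + 4)·ln(1 - 7/x) = lim (3x + 4)·(-7/x + O(1/x²)) = -21.
Hence L = e^(-21).

e^(-21)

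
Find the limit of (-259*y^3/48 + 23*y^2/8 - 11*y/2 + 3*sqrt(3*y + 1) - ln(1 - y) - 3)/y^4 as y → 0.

Substitution gives 0/0; apply L'Hôpital's rule 4 times.
After differentiating numerator and denominator 4 times the quotient is (-3645/(16*(3*y + 1)^(7/2)) + 6/(y - 1)^4)/(24); at y = 0 this is -1183/128.

-1183/128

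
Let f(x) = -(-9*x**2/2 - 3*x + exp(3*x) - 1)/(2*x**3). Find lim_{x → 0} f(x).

-9/4

Direct substitution gives 0/0.
Apply L'Hôpital: lim (-9*x + 3*e^(3*x) - 3)/(-6*x^2), still 0/0.
Apply L'Hôpital: lim (9*e^(3*x) - 9)/(-12*x), still 0/0.
After 3 applications of L'Hôpital's rule the quotient is (27*e^(3*x))/(-12); substituting x = 0 gives -9/4.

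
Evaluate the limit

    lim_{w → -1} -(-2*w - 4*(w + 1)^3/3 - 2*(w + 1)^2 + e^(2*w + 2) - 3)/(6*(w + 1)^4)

Direct substitution gives 0/0.
Apply L'Hôpital: lim (-4*w - 4*(w + 1)^2 + 2*e^(2*w + 2) - 6)/(-24*(w + 1)^3), still 0/0.
Apply L'Hôpital: lim (-8*w + 4*e^(2*w + 2) - 12)/(-72*(w + 1)^2), still 0/0.
Apply L'Hôpital: lim (8*e^(2*w + 2) - 8)/(-144*w - 144), still 0/0.
After 4 applications of L'Hôpital's rule the quotient is (16*e^(2*w + 2))/(-144); substituting w = -1 gives -1/9.

-1/9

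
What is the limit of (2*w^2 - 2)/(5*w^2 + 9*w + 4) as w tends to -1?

4

Since w = -1 makes numerator and denominator zero, (w + 1) divides both.
Cancelling it gives (2*w - 2)/(5*w + 4); now plug in w = -1 to get 4.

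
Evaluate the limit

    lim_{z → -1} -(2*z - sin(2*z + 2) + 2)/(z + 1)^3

-4/3

Direct substitution gives 0/0.
Apply L'Hôpital: lim (2 - 2*cos(2*z + 2))/(-3*(z + 1)^2), still 0/0.
Apply L'Hôpital: lim (4*sin(2*z + 2))/(-6*z - 6), still 0/0.
After 3 applications of L'Hôpital's rule the quotient is (8*cos(2*z + 2))/(-6); substituting z = -1 gives -4/3.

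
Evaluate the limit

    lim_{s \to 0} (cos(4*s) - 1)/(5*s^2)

-8/5

Direct substitution gives 0/0.
Apply L'Hôpital: lim (-4*sin(4*s))/(10*s), still 0/0.
After 2 applications of L'Hôpital's rule the quotient is (-16*cos(4*s))/(10); substituting s = 0 gives -8/5.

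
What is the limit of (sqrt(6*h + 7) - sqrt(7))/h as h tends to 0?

Substitution gives 0/0. Multiply numerator and denominator by the conjugate √(7 + 6h) + √7.
The numerator becomes (7 + 6h) − 7 = 6h, so the expression simplifies to 6/(√(7 + 6h) + √7).
Letting h → 0 gives 6/(2√7) = 3*√(7)/7.

3*√(7)/7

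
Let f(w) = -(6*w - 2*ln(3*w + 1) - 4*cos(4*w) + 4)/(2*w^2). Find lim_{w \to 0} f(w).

Substitution gives 0/0; apply L'Hôpital's rule 2 times.
After differentiating numerator and denominator 2 times the quotient is (64*cos(4*w) + 18/(3*w + 1)^2)/(-4); at w = 0 this is -41/2.

-41/2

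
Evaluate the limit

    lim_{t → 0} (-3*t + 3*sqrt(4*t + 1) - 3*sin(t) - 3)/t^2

-6

Substitution gives 0/0; apply L'Hôpital's rule 2 times.
After differentiating numerator and denominator 2 times the quotient is (3*sin(t) - 12/(4*t + 1)^(3/2))/(2); at t = 0 this is -6.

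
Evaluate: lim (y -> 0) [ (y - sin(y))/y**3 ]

Direct substitution gives 0/0.
Apply L'Hôpital: lim (1 - cos(y))/(3*y^2), still 0/0.
Apply L'Hôpital: lim (sin(y))/(6*y), still 0/0.
After 3 applications of L'Hôpital's rule the quotient is (cos(y))/(6); substituting y = 0 gives 1/6.

1/6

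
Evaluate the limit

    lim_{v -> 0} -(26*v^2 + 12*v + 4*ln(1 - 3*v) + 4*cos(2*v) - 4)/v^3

36

Substitution gives 0/0 (the numerator vanishes to order 3).
Expand each term to order v^3: the coefficient of v^3 in 4·cos(2v) is 0 and in 4·ln(1 - 3v) is -36.
Lower-order terms cancel with the polynomial part, so the numerator is (-36)·v^3 + o(v^3), and the limit is (-36)/(-1) = 36.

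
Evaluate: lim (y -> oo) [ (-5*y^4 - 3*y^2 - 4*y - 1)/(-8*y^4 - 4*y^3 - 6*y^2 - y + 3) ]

Numerator and denominator both have degree 4.
Dividing every term by y^4, all lower-order terms vanish and the limit is the ratio of leading coefficients, -5/(-8) = 5/8.

5/8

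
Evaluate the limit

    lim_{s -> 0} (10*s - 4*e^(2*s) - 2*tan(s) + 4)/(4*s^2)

Substitution gives 0/0 (the numerator vanishes to order 2).
Expand each term to order s^2: the coefficient of s^2 in -2·tan(s) is 0 and in -4·e^(2s) is -8.
Lower-order terms cancel with the polynomial part, so the numerator is (-8)·s^2 + o(s^2), and the limit is (-8)/(4) = -2.

-2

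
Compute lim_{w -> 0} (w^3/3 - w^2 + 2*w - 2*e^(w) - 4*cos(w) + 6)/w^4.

-1/4

Substitution gives 0/0 (the numerator vanishes to order 4).
Expand each term to order w^4: the coefficient of w^4 in -4·cos(w) is -1/6 and in -2·e^(w) is -1/12.
Lower-order terms cancel with the polynomial part, so the numerator is (-1/4)·w^4 + o(w^4), and the limit is (-1/4)/(1) = -1/4.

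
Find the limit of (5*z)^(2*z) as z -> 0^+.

1

Base → 0⁺ and exponent → 0⁺: a 0^0 form.
Take logs: 2z·ln(5z). This is 0·(−∞); rewriting as ln(5z)/(1/(2z)) and applying L'Hôpital gives 0.
Hence the limit is e^0 = 1.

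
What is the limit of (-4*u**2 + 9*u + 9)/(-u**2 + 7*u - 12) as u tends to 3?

At u = 3 both the top and bottom vanish — a removable singularity. Factoring out (u - 3) from each leaves (-4*u - 3)/(4 - u), which at u = 3 equals -15.

-15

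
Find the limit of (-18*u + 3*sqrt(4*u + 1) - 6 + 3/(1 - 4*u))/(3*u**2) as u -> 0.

14

Substitution gives 0/0; apply L'Hôpital's rule 2 times.
After differentiating numerator and denominator 2 times the quotient is (-12/(4*u + 1)^(3/2) - 96/(4*u - 1)^3)/(6); at u = 0 this is 14.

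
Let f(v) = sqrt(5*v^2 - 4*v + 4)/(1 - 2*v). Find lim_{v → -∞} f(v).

√(5)/2

For large |v|, √(5*v^2 - 4*v + 4) ≈ √5·|v| and the denominator ≈ -2v.
Since v → −∞, |v| = −v, giving −√5/(-2) = √(5)/2.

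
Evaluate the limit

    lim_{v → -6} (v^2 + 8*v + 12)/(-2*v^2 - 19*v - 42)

-4/5

Direct substitution gives 0/0, so factor. Both numerator and denominator have (v + 6) as a factor.
After cancelling, the expression reduces to (v + 2)/(-2*v - 7).
Substituting v = -6 gives -4/5.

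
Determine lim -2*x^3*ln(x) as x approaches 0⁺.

0

This is a 0·(−∞) form. Rewrite as -2·ln(x) / x^(−3) and apply L'Hôpital:
the derivative quotient is -2·(1/x) / (−3·x^(−4)) = (2/3)·x^3 → 0.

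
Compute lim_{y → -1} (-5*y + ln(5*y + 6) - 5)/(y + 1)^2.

Direct substitution gives 0/0.
Apply L'Hôpital: lim (-5 + 5/(5*y + 6))/(2*y + 2), still 0/0.
After 2 applications of L'Hôpital's rule the quotient is (-25/(5*y + 6)^2)/(2); substituting y = -1 gives -25/2.

-25/2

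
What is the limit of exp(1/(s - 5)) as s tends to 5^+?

∞

As s → 5⁺, 1/(s - 5) → +∞, so e^(1/(s - 5)) → ∞.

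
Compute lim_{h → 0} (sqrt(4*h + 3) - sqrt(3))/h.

Substitution gives 0/0. Multiply numerator and denominator by the conjugate √(3 + 4h) + √3.
The numerator becomes (3 + 4h) − 3 = 4h, so the expression simplifies to 4/(√(3 + 4h) + √3).
Letting h → 0 gives 4/(2√3) = 2*√(3)/3.

2*√(3)/3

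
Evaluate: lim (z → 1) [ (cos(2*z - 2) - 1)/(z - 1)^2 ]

Direct substitution gives 0/0.
Apply L'Hôpital: lim (-2*sin(2*z - 2))/(2*z - 2), still 0/0.
After 2 applications of L'Hôpital's rule the quotient is (-4*cos(2*z - 2))/(2); substituting z = 1 gives -2.

-2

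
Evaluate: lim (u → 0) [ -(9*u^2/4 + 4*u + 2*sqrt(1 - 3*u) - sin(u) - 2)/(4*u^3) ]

Substitution gives 0/0 (the numerator vanishes to order 3).
Expand each term to order u^3: the coefficient of u^3 in −sin(u) is 1/6 and in 2·√(1 - 3u) is -27/8.
Lower-order terms cancel with the polynomial part, so the numerator is (-77/24)·u^3 + o(u^3), and the limit is (-77/24)/(-4) = 77/96.

77/96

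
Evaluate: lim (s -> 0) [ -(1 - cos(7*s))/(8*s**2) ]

-49/16

Substitution gives 0/0.
Use (1 − cos u)/u² → 1/2 with u = 7s: the limit is 7²/(2·(-8)) = -49/16.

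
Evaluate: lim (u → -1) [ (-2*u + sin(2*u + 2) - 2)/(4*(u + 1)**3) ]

-1/3

Direct substitution gives 0/0.
Apply L'Hôpital: lim (2*cos(2*u + 2) - 2)/(12*(u + 1)^2), still 0/0.
Apply L'Hôpital: lim (-4*sin(2*u + 2))/(24*u + 24), still 0/0.
After 3 applications of L'Hôpital's rule the quotient is (-8*cos(2*u + 2))/(24); substituting u = -1 gives -1/3.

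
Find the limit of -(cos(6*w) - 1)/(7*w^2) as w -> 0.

18/7

Direct substitution gives 0/0.
Apply L'Hôpital: lim (-6*sin(6*w))/(-14*w), still 0/0.
After 2 applications of L'Hôpital's rule the quotient is (-36*cos(6*w))/(-14); substituting w = 0 gives 18/7.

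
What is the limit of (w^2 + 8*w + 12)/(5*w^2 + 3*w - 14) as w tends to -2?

Direct substitution gives 0/0, so factor. Both numerator and denominator have (w + 2) as a factor.
After cancelling, the expression reduces to (w + 6)/(5*w - 7).
Substituting w = -2 gives -4/17.

-4/17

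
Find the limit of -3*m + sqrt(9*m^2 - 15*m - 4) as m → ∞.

-5/2

This has the form ∞ − ∞. Multiply and divide by the conjugate √(9*m^2 - 15*m - 4) + 3m.
That gives (-15m - 4) / (√(9*m^2 - 15*m - 4) + 3m).
Divide numerator and denominator by m: the limit is -15/(2·3) = -5/2.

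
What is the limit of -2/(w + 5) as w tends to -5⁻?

As w → -5⁻, (w + 5) → 0⁻, so (w + 5)^1 → 0⁻ and -2/(w + 5)^1 → ∞.

∞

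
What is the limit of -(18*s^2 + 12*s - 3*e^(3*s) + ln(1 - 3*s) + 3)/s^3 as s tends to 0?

45/2

Substitution gives 0/0; apply L'Hôpital's rule 3 times.
After differentiating numerator and denominator 3 times the quotient is (-81*e^(3*s) + 54/(3*s - 1)^3)/(-6); at s = 0 this is 45/2.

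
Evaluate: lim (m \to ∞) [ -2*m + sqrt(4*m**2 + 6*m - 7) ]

3/2

An ∞ − ∞ form. Rationalising with the conjugate, the difference becomes (6m - 7) / (√(4*m^2 + 6*m - 7) + 2m).
For large m the denominator behaves like 2·2m, so the quotient tends to 6/4 = 3/2.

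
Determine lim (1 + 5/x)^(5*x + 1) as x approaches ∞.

The base → 1 and the exponent → ∞: a 1^∞ form.
Take logarithms: (5x + 1)·ln(1 + 5/x). Since ln(1+u) ~ u for small u, this behaves like (5x)·(5/x) → 25.
So the limit is e^(25).

e^(25)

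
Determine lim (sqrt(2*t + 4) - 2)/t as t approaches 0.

A 0/0 form; rationalise with √(4 + 2t) + √4. This collapses the numerator to 2t, leaving 2/(√(4 + 2t) + √4) → 2/(2√4) = 1/2.

1/2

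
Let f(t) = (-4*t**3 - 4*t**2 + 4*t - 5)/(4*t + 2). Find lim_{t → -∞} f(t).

The numerator has higher degree (3 > 1); the quotient behaves like (-4/(4))·t^2 for large |t|.
As t → −∞ this diverges to -∞.

-∞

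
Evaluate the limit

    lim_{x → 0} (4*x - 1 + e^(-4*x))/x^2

Direct substitution gives 0/0.
Apply L'Hôpital: lim (4 - 4*e^(-4*x))/(2*x), still 0/0.
After 2 applications of L'Hôpital's rule the quotient is (16*e^(-4*x))/(2); substituting x = 0 gives 8.

8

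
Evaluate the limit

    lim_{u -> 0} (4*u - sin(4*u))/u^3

Direct substitution gives 0/0.
Apply L'Hôpital: lim (4 - 4*cos(4*u))/(3*u^2), still 0/0.
Apply L'Hôpital: lim (16*sin(4*u))/(6*u), still 0/0.
After 3 applications of L'Hôpital's rule the quotient is (64*cos(4*u))/(6); substituting u = 0 gives 32/3.

32/3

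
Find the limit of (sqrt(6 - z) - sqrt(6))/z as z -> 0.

Substitution gives 0/0. Multiply numerator and denominator by the conjugate √(6 - z) + √6.
The numerator becomes (6 - z) − 6 = -z, so the expression simplifies to -1/(√(6 - z) + √6).
Letting z → 0 gives -1/(2√6) = -√(6)/12.

-√(6)/12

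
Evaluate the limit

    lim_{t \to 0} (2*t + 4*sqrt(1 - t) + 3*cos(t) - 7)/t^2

-2

Substitution gives 0/0; apply L'Hôpital's rule 2 times.
After differentiating numerator and denominator 2 times the quotient is (-3*cos(t) - 1/(1 - t)^(3/2))/(2); at t = 0 this is -2.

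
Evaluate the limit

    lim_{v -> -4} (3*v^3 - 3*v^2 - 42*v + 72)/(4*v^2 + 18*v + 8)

-9

Direct substitution gives 0/0, so factor. Both numerator and denominator have (v + 4) as a factor.
After cancelling, the expression reduces to (3*v^2 - 15*v + 18)/(4*v + 2).
Substituting v = -4 gives -9.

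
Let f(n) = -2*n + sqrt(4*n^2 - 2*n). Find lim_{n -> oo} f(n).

-1/2

This has the form ∞ − ∞. Multiply and divide by the conjugate √(4*n^2 - 2*n) + 2n.
That gives (-2n) / (√(4*n^2 - 2*n) + 2n).
Divide numerator and denominator by n: the limit is -2/(2·2) = -1/2.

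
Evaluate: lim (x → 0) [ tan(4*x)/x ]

4

Substitution gives 0/0.
Since tan(u)/u → 1 as u → 0, tan(4x)/(4x) → 1 and the limit is 4.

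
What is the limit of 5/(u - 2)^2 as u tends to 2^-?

∞

As u → 2⁻, (u - 2) → 0⁻, so (u - 2)^2 → 0⁺ and 5/(u - 2)^2 → ∞.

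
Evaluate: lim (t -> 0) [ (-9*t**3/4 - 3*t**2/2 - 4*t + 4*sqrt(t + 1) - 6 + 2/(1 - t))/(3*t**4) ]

Substitution gives 0/0 (the numerator vanishes to order 4).
Expand each term to order t^4: the coefficient of t^4 in 2·1/(1 - t) is 2 and in 4·√(1 + t) is -5/32.
Lower-order terms cancel with the polynomial part, so the numerator is (59/32)·t^4 + o(t^4), and the limit is (59/32)/(3) = 59/96.

59/96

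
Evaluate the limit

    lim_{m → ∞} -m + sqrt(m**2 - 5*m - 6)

-5/2

An ∞ − ∞ form. Rationalising with the conjugate, the difference becomes (-5m - 6) / (√(m^2 - 5*m - 6) + m).
For large m the denominator behaves like 2·m, so the quotient tends to -5/2 = -5/2.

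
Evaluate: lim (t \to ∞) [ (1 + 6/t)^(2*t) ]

e^(12)

Let L be the limit and take ln: ln L = lim (2t)·ln(1 + 6/t) = lim (2t)·(6/t + O(1/t²)) = 12.
Hence L = e^(12).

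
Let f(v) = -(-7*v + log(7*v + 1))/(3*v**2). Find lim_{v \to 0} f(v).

Direct substitution gives 0/0.
Apply L'Hôpital: lim (-7 + 7/(7*v + 1))/(-6*v), still 0/0.
After 2 applications of L'Hôpital's rule the quotient is (-49/(7*v + 1)^2)/(-6); substituting v = 0 gives 49/6.

49/6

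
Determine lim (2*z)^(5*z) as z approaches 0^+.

1

Base → 0⁺ and exponent → 0⁺: a 0^0 form.
Take logs: 5z·ln(2z). This is 0·(−∞); rewriting as ln(2z)/(1/(5z)) and applying L'Hôpital gives 0.
Hence the limit is e^0 = 1.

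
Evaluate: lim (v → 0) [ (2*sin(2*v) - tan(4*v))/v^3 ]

Substitution gives 0/0; apply L'Hôpital's rule 3 times.
After differentiating numerator and denominator 3 times the quotient is (-16*cos(2*v) - 384*tan(4*v)^4 - 512*tan(4*v)^2 - 128)/(6); at v = 0 this is -24.

-24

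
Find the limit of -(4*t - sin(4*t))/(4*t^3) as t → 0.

-8/3

Direct substitution gives 0/0.
Apply L'Hôpital: lim (4 - 4*cos(4*t))/(-12*t^2), still 0/0.
Apply L'Hôpital: lim (16*sin(4*t))/(-24*t), still 0/0.
After 3 applications of L'Hôpital's rule the quotient is (64*cos(4*t))/(-24); substituting t = 0 gives -8/3.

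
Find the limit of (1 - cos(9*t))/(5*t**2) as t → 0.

Substitution gives 0/0.
Use (1 − cos u)/u² → 1/2 with u = 9t: the limit is 9²/(2·5) = 81/10.

81/10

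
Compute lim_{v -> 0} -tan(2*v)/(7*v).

-2/7

Substitution gives 0/0.
Since tan(u)/u → 1 as u → 0, tan(2v)/(2v) → 1 and the limit is 2/(-7) = -2/7.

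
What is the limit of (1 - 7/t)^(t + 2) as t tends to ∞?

e^(-7)

Let L be the limit and take ln: ln L = lim (t + 2)·ln(1 - 7/t) = lim (t + 2)·(-7/t + O(1/t²)) = -7.
Hence L = e^(-7).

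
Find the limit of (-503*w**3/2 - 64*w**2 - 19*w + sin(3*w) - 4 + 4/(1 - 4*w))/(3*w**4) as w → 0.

1024/3

Substitution gives 0/0; apply L'Hôpital's rule 4 times.
After differentiating numerator and denominator 4 times the quotient is (81*sin(3*w) - 24576/(4*w - 1)^5)/(72); at w = 0 this is 1024/3.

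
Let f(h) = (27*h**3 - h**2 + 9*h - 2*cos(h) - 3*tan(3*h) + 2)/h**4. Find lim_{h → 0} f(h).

-1/12

Substitution gives 0/0 (the numerator vanishes to order 4).
Expand each term to order h^4: the coefficient of h^4 in -2·cos(h) is -1/12 and in -3·tan(3h) is 0.
Lower-order terms cancel with the polynomial part, so the numerator is (-1/12)·h^4 + o(h^4), and the limit is (-1/12)/(1) = -1/12.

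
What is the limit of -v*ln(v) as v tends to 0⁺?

0

This is a 0·(−∞) form. Rewrite as -1·ln(v) / v^(−1) and apply L'Hôpital:
the derivative quotient is -1·(1/v) / (−1·v^(−2)) = (1/1)·v^1 → 0.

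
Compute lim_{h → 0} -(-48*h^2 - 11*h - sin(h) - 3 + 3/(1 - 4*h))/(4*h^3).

Substitution gives 0/0 (the numerator vanishes to order 3).
Expand each term to order h^3: the coefficient of h^3 in 3·1/(1 - 4h) is 192 and in −sin(h) is 1/6.
Lower-order terms cancel with the polynomial part, so the numerator is (1153/6)·h^3 + o(h^3), and the limit is (1153/6)/(-4) = -1153/24.

-1153/24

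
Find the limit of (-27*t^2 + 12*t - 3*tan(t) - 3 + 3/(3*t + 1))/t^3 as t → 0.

Substitution gives 0/0 (the numerator vanishes to order 3).
Expand each term to order t^3: the coefficient of t^3 in 3·1/(1 + 3t) is -81 and in -3·tan(t) is -1.
Lower-order terms cancel with the polynomial part, so the numerator is (-82)·t^3 + o(t^3), and the limit is (-82)/(1) = -82.

-82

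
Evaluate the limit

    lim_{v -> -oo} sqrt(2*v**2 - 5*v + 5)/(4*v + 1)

-√(2)/4

For large |v|, √(2*v^2 - 5*v + 5) ≈ √2·|v| and the denominator ≈ 4v.
Since v → −∞, |v| = −v, giving −√2/(4) = -√(2)/4.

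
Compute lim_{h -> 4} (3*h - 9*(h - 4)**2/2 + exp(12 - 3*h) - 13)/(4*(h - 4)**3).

Direct substitution gives 0/0.
Apply L'Hôpital: lim (-9*h - 3*e^(12 - 3*h) + 39)/(12*(h - 4)^2), still 0/0.
Apply L'Hôpital: lim (9*e^(12 - 3*h) - 9)/(24*h - 96), still 0/0.
After 3 applications of L'Hôpital's rule the quotient is (-27*e^(12 - 3*h))/(24); substituting h = 4 gives -9/8.

-9/8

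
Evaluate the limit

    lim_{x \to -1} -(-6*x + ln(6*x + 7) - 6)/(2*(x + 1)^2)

Direct substitution gives 0/0.
Apply L'Hôpital: lim (-6 + 6/(6*x + 7))/(-4*x - 4), still 0/0.
After 2 applications of L'Hôpital's rule the quotient is (-36/(6*x + 7)^2)/(-4); substituting x = -1 gives 9.

9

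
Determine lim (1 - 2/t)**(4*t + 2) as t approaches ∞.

Let L be the limit and take ln: ln L = lim (4t + 2)·ln(1 - 2/t) = lim (4t + 2)·(-2/t + O(1/t²)) = -8.
Hence L = e^(-8).

e^(-8)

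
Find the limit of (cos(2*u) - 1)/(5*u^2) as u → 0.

-2/5

Direct substitution gives 0/0.
Apply L'Hôpital: lim (-2*sin(2*u))/(10*u), still 0/0.
After 2 applications of L'Hôpital's rule the quotient is (-4*cos(2*u))/(10); substituting u = 0 gives -2/5.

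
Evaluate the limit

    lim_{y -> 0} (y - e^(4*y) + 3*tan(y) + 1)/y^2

Substitution gives 0/0; apply L'Hôpital's rule 2 times.
After differentiating numerator and denominator 2 times the quotient is (-16*e^(4*y) + 6*sin(y)/cos(y)^3)/(2); at y = 0 this is -8.

-8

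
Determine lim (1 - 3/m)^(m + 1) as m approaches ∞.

Let L be the limit and take ln: ln L = lim (m + 1)·ln(1 - 3/m) = lim (m + 1)·(-3/m + O(1/m²)) = -3.
Hence L = e^(-3).

e^(-3)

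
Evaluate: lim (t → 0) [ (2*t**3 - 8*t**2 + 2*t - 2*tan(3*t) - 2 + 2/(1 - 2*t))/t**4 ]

Substitution gives 0/0 (the numerator vanishes to order 4).
Expand each term to order t^4: the coefficient of t^4 in 2·1/(1 - 2t) is 32 and in -2·tan(3t) is 0.
Lower-order terms cancel with the polynomial part, so the numerator is (32)·t^4 + o(t^4), and the limit is (32)/(1) = 32.

32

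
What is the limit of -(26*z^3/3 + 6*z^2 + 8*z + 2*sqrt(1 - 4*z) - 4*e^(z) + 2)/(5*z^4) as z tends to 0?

121/30

Substitution gives 0/0; apply L'Hôpital's rule 4 times.
After differentiating numerator and denominator 4 times the quotient is (-4*e^(z) - 480/(1 - 4*z)^(7/2))/(-120); at z = 0 this is 121/30.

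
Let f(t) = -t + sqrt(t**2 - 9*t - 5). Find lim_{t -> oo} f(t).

An ∞ − ∞ form. Rationalising with the conjugate, the difference becomes (-9t - 5) / (√(t^2 - 9*t - 5) + t).
For large t the denominator behaves like 2·t, so the quotient tends to -9/2 = -9/2.

-9/2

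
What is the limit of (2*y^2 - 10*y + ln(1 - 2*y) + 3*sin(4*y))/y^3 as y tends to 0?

-104/3

Substitution gives 0/0 (the numerator vanishes to order 3).
Expand each term to order y^3: the coefficient of y^3 in ln(1 - 2y) is -8/3 and in 3·sin(4y) is -32.
Lower-order terms cancel with the polynomial part, so the numerator is (-104/3)·y^3 + o(y^3), and the limit is (-104/3)/(1) = -104/3.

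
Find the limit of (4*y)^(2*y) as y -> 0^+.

1

Base → 0⁺ and exponent → 0⁺: a 0^0 form.
Take logs: 2y·ln(4y). This is 0·(−∞); rewriting as ln(4y)/(1/(2y)) and applying L'Hôpital gives 0.
Hence the limit is e^0 = 1.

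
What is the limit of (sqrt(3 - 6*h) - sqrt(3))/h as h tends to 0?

-√(3)

Substitution gives 0/0. Multiply numerator and denominator by the conjugate √(3 - 6h) + √3.
The numerator becomes (3 - 6h) − 3 = -6h, so the expression simplifies to -6/(√(3 - 6h) + √3).
Letting h → 0 gives -6/(2√3) = -√(3).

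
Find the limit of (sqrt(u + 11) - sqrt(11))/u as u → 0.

√(11)/22

Substitution gives 0/0. Multiply numerator and denominator by the conjugate √(11 + u) + √11.
The numerator becomes (11 + u) − 11 = u, so the expression simplifies to 1/(√(11 + u) + √11).
Letting u → 0 gives 1/(2√11) = √(11)/22.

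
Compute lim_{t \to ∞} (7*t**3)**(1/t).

Base → ∞ and exponent → 0: an ∞^0 form.
Take logs: (1/t)·ln(7·t^3) = (ln 7 + 3·ln t)/t → 0.
So the limit is e^0 = 1.

1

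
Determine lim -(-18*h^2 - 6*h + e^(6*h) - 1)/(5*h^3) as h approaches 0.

Direct substitution gives 0/0.
Apply L'Hôpital: lim (-36*h + 6*e^(6*h) - 6)/(-15*h^2), still 0/0.
Apply L'Hôpital: lim (36*e^(6*h) - 36)/(-30*h), still 0/0.
After 3 applications of L'Hôpital's rule the quotient is (216*e^(6*h))/(-30); substituting h = 0 gives -36/5.

-36/5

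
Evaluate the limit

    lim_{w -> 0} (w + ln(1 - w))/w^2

-1/2

Direct substitution gives 0/0.
Apply L'Hôpital: lim (1 - 1/(1 - w))/(2*w), still 0/0.
After 2 applications of L'Hôpital's rule the quotient is (-1/(1 - w)^2)/(2); substituting w = 0 gives -1/2.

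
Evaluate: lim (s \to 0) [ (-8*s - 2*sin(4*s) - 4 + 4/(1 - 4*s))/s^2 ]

64

Substitution gives 0/0 (the numerator vanishes to order 2).
Expand each term to order s^2: the coefficient of s^2 in -2·sin(4s) is 0 and in 4·1/(1 - 4s) is 64.
Lower-order terms cancel with the polynomial part, so the numerator is (64)·s^2 + o(s^2), and the limit is (64)/(1) = 64.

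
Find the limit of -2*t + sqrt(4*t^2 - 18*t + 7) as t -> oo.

-9/2

This has the form ∞ − ∞. Multiply and divide by the conjugate √(4*t^2 - 18*t + 7) + 2t.
That gives (-18t + 7) / (√(4*t^2 - 18*t + 7) + 2t).
Divide numerator and denominator by t: the limit is -18/(2·2) = -9/2.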